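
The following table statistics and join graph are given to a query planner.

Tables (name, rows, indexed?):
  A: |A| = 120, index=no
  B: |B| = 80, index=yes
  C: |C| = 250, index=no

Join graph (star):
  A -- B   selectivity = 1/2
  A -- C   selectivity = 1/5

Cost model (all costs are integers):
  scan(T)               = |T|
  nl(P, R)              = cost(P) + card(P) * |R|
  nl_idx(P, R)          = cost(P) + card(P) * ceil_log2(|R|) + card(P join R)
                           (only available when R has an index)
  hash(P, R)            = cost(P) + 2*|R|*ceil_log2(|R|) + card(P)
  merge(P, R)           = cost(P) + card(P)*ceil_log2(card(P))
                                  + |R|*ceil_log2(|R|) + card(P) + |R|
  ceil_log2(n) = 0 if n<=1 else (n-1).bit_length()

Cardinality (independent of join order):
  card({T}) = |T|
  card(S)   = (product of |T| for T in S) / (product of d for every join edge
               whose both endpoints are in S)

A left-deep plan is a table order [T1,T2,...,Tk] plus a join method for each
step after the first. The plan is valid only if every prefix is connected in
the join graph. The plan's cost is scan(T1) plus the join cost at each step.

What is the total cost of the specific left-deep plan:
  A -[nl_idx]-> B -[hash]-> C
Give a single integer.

step 1: scan A: cost=120, card=120
step 2: join B via nl_idx
    card(P join B) = 120*80/(2) = 4800
    cost = 120 + 120*7 + 4800 = 5760
step 3: join C via hash
    card(P join C) = 4800*250/(5) = 240000
    cost = 5760 + 2*250*8 + 4800 = 14560

14560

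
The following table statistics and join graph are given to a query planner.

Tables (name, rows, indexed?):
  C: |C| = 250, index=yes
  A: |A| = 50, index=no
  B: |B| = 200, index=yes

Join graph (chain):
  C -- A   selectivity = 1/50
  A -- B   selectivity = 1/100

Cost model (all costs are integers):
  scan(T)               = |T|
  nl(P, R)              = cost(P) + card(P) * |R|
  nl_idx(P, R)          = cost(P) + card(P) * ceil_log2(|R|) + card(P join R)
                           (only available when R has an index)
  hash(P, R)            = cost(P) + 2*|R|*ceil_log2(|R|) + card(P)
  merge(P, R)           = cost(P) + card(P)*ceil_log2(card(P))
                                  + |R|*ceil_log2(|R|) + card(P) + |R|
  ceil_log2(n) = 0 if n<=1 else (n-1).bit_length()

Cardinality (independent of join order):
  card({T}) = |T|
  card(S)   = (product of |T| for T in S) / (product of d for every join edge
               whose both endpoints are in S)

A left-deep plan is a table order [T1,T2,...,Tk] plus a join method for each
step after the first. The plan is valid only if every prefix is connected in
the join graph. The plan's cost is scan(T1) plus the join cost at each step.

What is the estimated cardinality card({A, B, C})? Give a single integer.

500

Tables in S: A(50), B(200), C(250)
Edges inside S: C-A(d=50), A-B(d=100)
numerator = 50 * 200 * 250 = 2500000
denominator = 50 * 100 = 5000
card(S) = 2500000 / 5000 = 500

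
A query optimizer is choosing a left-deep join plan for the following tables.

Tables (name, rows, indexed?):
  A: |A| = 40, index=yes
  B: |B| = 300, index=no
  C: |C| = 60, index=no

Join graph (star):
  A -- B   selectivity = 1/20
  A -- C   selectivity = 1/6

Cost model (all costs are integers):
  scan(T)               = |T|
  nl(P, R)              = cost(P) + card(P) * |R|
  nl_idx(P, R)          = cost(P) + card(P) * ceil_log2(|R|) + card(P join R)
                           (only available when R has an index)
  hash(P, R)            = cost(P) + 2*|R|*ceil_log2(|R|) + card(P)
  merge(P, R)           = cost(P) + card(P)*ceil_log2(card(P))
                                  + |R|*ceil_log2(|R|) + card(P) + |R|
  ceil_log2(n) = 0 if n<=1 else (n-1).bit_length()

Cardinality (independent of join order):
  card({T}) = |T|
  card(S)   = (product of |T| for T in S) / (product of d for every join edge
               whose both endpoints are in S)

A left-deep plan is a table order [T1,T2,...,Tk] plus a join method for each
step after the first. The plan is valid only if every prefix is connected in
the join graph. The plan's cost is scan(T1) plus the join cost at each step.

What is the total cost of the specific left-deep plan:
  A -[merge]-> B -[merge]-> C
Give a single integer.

step 1: scan A: cost=40, card=40
step 2: join B via merge
    card(P join B) = 40*300/(20) = 600
    cost = 40 + 40*6 + 300*9 + 40 + 300 = 3320
step 3: join C via merge
    card(P join C) = 600*60/(6) = 6000
    cost = 3320 + 600*10 + 60*6 + 600 + 60 = 10340

10340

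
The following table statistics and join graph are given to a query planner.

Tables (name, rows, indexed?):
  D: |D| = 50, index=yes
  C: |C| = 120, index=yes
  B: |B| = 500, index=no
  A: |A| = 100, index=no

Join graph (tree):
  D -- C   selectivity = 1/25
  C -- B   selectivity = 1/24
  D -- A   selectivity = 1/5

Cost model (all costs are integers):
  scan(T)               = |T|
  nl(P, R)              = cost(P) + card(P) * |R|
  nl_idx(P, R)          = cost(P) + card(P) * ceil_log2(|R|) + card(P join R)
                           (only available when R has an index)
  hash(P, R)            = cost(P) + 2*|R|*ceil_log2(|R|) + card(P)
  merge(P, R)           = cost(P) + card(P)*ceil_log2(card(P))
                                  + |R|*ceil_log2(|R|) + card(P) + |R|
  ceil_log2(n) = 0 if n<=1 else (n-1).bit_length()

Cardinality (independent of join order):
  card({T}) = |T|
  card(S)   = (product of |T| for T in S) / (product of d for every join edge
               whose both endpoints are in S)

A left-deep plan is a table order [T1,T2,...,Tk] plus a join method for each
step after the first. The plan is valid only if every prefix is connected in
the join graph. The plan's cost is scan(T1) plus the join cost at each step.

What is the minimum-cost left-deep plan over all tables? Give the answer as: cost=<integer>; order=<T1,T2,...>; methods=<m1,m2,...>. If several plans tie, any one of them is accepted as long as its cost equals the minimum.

cost=12180; order=B,C,D,A; methods=hash,hash,hash

Selinger DP (subsets sized 1..n):
  {D}: scan cost=50, card=50
  {C}: scan cost=120, card=120
  {B}: scan cost=500, card=500
  {A}: scan cost=100, card=100
  {CD}: card=240; try (C,nl_idx)→640, (D,hash)→840, (D,nl_idx)→1080, (C,merge)→1360, (D,merge)→1430, (C,hash)→1780 …(+2); best=640 via (C,nl_idx)
  {AD}: card=1000; try (D,hash)→800, (A,merge)→1200, (D,merge)→1250, (A,hash)→1500, (D,nl_idx)→1700, (A,nl)→5050 …(+1); best=800 via (D,hash)
  {BC}: card=2500; try (C,hash)→2680, (B,merge)→6080, (C,merge)→6460, (C,nl_idx)→6500, (B,hash)→9240, (B,nl)→60120 …(+1); best=2680 via (C,hash)
  {BCD}: card=5000; try (D,hash)→5780, (B,merge)→7800, (B,hash)→9880, (D,nl_idx)→22680, (D,merge)→35530, (B,nl)→120640 …(+1); best=5780 via (D,hash)
  {ACD}: card=4800; try (A,hash)→2280, (C,hash)→3480, (A,merge)→3600, (C,nl_idx)→12600, (C,merge)→12760, (A,nl)→24640 …(+1); best=2280 via (A,hash)
  {ABCD}: card=100000; try (A,hash)→12180, (B,hash)→16080, (B,merge)→74480, (A,merge)→76580, (A,nl)→505780, (B,nl)→2402280; best=12180 via (A,hash)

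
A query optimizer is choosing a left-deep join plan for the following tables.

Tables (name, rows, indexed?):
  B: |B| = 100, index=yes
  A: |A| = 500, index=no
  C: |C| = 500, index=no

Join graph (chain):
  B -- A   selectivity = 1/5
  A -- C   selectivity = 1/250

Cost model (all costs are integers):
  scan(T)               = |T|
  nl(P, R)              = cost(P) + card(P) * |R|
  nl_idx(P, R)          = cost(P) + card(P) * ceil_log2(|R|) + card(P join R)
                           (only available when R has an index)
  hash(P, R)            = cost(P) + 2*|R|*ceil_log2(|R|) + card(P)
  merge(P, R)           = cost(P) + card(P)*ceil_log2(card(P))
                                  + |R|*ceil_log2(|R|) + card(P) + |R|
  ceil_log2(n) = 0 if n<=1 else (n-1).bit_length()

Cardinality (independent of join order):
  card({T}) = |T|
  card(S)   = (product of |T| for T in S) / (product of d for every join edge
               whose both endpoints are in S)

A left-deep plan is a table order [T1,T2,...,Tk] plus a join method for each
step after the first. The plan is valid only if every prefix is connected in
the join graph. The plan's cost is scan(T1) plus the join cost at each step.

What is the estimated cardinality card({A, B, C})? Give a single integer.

20000

Tables in S: A(500), B(100), C(500)
Edges inside S: B-A(d=5), A-C(d=250)
numerator = 500 * 100 * 500 = 25000000
denominator = 5 * 250 = 1250
card(S) = 25000000 / 1250 = 20000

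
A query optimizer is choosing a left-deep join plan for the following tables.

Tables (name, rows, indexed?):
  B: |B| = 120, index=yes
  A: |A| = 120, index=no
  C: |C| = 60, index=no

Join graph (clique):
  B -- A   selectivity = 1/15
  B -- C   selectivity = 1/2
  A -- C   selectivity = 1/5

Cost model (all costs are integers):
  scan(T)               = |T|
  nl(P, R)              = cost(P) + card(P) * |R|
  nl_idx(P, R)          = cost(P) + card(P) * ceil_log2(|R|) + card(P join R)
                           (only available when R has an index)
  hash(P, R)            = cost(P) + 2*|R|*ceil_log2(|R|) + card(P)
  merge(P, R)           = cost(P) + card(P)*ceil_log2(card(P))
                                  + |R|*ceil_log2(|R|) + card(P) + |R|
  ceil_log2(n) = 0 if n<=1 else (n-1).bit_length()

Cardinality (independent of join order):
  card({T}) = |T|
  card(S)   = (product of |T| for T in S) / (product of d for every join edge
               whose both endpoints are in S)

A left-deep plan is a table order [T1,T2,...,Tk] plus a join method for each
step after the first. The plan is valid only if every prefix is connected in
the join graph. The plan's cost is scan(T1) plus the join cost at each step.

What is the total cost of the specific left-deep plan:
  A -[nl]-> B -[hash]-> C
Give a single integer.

step 1: scan A: cost=120, card=120
step 2: join B via nl
    card(P join B) = 120*120/(15) = 960
    cost = 120 + 120*120 = 14520
step 3: join C via hash
    card(P join C) = 960*60/(2*5) = 5760
    cost = 14520 + 2*60*6 + 960 = 16200

16200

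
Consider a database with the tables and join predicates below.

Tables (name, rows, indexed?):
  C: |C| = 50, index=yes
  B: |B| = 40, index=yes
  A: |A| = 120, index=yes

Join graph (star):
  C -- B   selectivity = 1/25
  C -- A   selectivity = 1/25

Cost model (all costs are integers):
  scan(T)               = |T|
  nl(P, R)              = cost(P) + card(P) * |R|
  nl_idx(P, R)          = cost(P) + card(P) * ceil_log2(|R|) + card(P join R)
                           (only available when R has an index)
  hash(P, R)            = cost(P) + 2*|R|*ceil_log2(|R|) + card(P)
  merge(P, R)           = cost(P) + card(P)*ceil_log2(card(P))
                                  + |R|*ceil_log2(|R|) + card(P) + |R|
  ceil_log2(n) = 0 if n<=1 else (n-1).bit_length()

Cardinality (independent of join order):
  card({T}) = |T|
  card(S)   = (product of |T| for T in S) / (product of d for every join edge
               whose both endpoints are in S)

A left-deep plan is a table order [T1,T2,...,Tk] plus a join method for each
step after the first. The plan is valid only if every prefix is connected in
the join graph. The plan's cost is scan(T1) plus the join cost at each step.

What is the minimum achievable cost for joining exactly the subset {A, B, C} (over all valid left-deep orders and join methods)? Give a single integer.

1304

Selinger DP over subsets of {A,B,C}:
  {C}: scan cost=50, card=50
  {B}: scan cost=40, card=40
  {A}: scan cost=120, card=120
  {BC}: card=80; try (C,nl_idx)→360, (B,nl_idx)→430, (B,hash)→580, (C,merge)→670, (C,hash)→680, (B,merge)→680 …(+2); best=360 via (C,nl_idx)
  {AC}: card=240; try (A,nl_idx)→640, (C,hash)→840, (C,nl_idx)→1080, (A,merge)→1360, (C,merge)→1430, (A,hash)→1780 …(+2); best=640 via (A,nl_idx)
  {ABC}: card=384; try (A,nl_idx)→1304, (B,hash)→1360, (A,merge)→1960, (A,hash)→2120, (B,nl_idx)→2464, (B,merge)→3080 …(+2); best=1304 via (A,nl_idx)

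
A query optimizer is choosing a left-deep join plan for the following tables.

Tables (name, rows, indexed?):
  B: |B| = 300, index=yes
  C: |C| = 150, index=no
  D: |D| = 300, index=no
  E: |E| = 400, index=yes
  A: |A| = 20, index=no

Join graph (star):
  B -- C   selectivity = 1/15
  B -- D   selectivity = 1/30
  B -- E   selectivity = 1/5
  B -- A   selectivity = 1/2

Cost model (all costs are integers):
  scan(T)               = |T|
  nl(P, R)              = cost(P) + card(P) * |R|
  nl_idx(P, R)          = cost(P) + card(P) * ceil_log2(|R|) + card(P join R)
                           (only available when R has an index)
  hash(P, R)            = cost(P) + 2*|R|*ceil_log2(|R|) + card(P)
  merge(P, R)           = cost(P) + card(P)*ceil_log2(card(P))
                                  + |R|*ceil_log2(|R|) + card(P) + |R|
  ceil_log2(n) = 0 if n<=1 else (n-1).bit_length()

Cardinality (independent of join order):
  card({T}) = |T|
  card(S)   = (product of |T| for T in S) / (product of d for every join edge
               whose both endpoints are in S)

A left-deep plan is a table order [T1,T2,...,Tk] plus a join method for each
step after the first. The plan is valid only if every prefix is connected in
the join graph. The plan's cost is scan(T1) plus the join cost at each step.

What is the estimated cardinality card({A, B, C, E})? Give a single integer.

2400000

Tables in S: A(20), B(300), C(150), E(400)
Edges inside S: B-C(d=15), B-E(d=5), B-A(d=2)
numerator = 20 * 300 * 150 * 400 = 360000000
denominator = 15 * 5 * 2 = 150
card(S) = 360000000 / 150 = 2400000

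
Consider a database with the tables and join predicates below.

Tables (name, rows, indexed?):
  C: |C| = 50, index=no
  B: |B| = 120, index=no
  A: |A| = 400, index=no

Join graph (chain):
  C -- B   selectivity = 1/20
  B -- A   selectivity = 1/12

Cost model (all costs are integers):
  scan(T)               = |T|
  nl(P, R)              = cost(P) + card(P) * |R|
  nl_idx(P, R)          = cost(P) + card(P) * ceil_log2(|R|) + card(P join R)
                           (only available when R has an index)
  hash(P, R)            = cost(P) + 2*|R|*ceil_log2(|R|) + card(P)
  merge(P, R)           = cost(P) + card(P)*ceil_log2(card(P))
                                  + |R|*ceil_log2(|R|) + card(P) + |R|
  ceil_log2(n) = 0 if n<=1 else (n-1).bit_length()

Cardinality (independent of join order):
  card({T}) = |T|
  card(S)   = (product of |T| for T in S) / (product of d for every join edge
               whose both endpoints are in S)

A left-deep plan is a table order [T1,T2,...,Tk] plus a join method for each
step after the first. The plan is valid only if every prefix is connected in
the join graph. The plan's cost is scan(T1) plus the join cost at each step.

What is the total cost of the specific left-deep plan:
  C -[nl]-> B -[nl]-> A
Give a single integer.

step 1: scan C: cost=50, card=50
step 2: join B via nl
    card(P join B) = 50*120/(20) = 300
    cost = 50 + 50*120 = 6050
step 3: join A via nl
    card(P join A) = 300*400/(12) = 10000
    cost = 6050 + 300*400 = 126050

126050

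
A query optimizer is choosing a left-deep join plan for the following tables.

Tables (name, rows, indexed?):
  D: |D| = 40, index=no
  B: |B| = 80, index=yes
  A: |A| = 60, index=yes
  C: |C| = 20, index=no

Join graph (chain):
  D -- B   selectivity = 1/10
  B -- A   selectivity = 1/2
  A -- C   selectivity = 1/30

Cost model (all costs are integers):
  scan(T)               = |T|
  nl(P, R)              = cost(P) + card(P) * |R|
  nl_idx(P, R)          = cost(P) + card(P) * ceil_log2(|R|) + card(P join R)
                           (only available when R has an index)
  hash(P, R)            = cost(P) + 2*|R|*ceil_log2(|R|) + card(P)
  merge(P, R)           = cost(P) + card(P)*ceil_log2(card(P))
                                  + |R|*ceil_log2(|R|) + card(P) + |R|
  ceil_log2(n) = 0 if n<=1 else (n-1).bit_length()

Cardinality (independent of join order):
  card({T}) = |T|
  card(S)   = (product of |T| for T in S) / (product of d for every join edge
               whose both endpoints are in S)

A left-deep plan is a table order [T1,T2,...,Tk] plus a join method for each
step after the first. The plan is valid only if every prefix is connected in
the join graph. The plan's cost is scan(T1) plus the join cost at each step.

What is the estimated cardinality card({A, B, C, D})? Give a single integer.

6400

Tables in S: A(60), B(80), C(20), D(40)
Edges inside S: D-B(d=10), B-A(d=2), A-C(d=30)
numerator = 60 * 80 * 20 * 40 = 3840000
denominator = 10 * 2 * 30 = 600
card(S) = 3840000 / 600 = 6400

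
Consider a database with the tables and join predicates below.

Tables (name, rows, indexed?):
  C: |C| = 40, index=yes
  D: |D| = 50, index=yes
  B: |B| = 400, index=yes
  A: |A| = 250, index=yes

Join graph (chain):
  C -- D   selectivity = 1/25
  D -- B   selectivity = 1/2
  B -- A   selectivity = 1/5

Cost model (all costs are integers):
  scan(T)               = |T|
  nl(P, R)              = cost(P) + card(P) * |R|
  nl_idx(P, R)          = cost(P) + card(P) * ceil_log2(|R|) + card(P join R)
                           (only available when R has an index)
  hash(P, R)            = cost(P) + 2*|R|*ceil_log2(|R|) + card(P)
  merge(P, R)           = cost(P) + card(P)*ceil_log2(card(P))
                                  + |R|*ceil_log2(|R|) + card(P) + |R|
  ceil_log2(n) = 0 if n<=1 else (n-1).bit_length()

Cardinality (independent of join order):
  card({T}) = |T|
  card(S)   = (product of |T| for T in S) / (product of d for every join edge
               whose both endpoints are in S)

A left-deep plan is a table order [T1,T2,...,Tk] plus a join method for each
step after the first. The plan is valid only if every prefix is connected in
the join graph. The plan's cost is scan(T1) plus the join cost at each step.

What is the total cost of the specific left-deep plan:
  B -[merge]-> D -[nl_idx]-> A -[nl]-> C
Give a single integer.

20584750

step 1: scan B: cost=400, card=400
step 2: join D via merge
    card(P join D) = 400*50/(2) = 10000
    cost = 400 + 400*9 + 50*6 + 400 + 50 = 4750
step 3: join A via nl_idx
    card(P join A) = 10000*250/(5) = 500000
    cost = 4750 + 10000*8 + 500000 = 584750
step 4: join C via nl
    card(P join C) = 500000*40/(25) = 800000
    cost = 584750 + 500000*40 = 20584750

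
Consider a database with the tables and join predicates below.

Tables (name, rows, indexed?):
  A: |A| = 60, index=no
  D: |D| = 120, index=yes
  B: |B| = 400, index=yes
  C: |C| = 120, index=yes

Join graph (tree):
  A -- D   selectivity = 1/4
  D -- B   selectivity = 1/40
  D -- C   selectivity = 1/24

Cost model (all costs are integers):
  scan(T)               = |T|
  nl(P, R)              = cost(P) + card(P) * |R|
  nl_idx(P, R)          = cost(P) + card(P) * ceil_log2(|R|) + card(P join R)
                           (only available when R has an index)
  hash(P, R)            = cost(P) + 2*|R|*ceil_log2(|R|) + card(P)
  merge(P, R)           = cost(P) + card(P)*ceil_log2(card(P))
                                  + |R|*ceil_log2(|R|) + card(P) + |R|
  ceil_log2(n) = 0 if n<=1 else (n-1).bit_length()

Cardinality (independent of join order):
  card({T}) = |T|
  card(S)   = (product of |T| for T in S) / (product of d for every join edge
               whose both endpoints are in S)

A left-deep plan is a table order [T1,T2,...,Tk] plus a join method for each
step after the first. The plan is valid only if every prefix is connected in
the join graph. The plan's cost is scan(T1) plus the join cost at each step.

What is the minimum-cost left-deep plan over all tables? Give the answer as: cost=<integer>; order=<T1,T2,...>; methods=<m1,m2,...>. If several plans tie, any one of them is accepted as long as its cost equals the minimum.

Selinger DP (subsets sized 1..n):
  {A}: scan cost=60, card=60
  {D}: scan cost=120, card=120
  {B}: scan cost=400, card=400
  {C}: scan cost=120, card=120
  {AD}: card=1800; try (A,hash)→960, (D,merge)→1440, (A,merge)→1500, (D,hash)→1800, (D,nl_idx)→2280, (D,nl)→7260 …(+1); best=960 via (A,hash)
  {BD}: card=1200; try (B,nl_idx)→2400, (D,hash)→2480, (D,nl_idx)→4400, (B,merge)→5080, (D,merge)→5360, (B,hash)→7440 …(+2); best=2400 via (B,nl_idx)
  {CD}: card=600; try (D,nl_idx)→1560, (C,nl_idx)→1560, (D,hash)→1920, (C,hash)→1920, (D,merge)→2040, (C,merge)→2040 …(+2); best=1560 via (D,nl_idx)
  {ABD}: card=18000; try (A,hash)→4320, (B,hash)→9960, (A,merge)→17220, (B,merge)→26560, (B,nl_idx)→35160, (A,nl)→74400 …(+1); best=4320 via (A,hash)
  {ACD}: card=9000; try (A,hash)→2880, (C,hash)→4440, (A,merge)→8580, (C,nl_idx)→22560, (C,merge)→23520, (A,nl)→37560 …(+1); best=2880 via (A,hash)
  {BCD}: card=6000; try (C,hash)→5280, (B,hash)→9360, (B,merge)→12160, (B,nl_idx)→12960, (C,nl_idx)→16800, (C,merge)→17760 …(+2); best=5280 via (C,hash)
  {ABCD}: card=90000; try (A,hash)→12000, (B,hash)→19080, (C,hash)→24000, (A,merge)→89700, (B,merge)→141880, (B,nl_idx)→173880 …(+5); best=12000 via (A,hash)

cost=12000; order=D,B,C,A; methods=nl_idx,hash,hash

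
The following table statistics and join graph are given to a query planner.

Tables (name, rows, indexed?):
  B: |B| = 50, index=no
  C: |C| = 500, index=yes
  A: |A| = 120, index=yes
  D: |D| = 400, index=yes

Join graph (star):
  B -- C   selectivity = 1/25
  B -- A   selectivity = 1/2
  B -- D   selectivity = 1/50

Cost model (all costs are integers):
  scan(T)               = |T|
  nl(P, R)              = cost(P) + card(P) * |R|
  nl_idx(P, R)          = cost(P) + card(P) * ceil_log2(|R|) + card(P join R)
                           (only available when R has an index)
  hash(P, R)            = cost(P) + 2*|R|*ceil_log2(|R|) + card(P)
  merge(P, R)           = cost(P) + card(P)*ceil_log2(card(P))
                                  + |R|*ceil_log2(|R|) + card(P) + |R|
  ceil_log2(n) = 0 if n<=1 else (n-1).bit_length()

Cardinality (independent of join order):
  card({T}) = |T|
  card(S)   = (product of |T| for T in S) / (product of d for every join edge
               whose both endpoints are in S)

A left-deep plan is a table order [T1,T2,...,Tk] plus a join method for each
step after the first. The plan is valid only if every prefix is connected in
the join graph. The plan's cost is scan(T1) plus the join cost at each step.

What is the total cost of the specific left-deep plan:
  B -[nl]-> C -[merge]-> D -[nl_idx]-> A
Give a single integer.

576050

step 1: scan B: cost=50, card=50
step 2: join C via nl
    card(P join C) = 50*500/(25) = 1000
    cost = 50 + 50*500 = 25050
step 3: join D via merge
    card(P join D) = 1000*400/(50) = 8000
    cost = 25050 + 1000*10 + 400*9 + 1000 + 400 = 40050
step 4: join A via nl_idx
    card(P join A) = 8000*120/(2) = 480000
    cost = 40050 + 8000*7 + 480000 = 576050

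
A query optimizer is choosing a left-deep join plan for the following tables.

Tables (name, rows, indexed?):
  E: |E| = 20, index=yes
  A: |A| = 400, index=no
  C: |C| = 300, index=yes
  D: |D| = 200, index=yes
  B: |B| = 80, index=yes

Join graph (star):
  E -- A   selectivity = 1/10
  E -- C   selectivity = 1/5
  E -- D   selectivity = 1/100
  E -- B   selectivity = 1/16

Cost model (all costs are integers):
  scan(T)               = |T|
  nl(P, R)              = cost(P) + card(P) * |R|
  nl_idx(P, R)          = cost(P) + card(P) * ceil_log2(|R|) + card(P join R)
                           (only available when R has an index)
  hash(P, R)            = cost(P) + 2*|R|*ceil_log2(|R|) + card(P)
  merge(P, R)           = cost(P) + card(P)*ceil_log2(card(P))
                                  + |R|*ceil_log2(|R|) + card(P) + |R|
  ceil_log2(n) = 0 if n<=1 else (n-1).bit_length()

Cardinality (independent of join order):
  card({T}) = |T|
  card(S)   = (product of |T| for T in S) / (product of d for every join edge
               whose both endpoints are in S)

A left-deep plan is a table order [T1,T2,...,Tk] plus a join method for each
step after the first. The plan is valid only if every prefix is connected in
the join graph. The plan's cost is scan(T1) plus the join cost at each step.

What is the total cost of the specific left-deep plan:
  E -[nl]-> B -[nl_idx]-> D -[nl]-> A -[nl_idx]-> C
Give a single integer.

634620

step 1: scan E: cost=20, card=20
step 2: join B via nl
    card(P join B) = 20*80/(16) = 100
    cost = 20 + 20*80 = 1620
step 3: join D via nl_idx
    card(P join D) = 100*200/(100) = 200
    cost = 1620 + 100*8 + 200 = 2620
step 4: join A via nl
    card(P join A) = 200*400/(10) = 8000
    cost = 2620 + 200*400 = 82620
step 5: join C via nl_idx
    card(P join C) = 8000*300/(5) = 480000
    cost = 82620 + 8000*9 + 480000 = 634620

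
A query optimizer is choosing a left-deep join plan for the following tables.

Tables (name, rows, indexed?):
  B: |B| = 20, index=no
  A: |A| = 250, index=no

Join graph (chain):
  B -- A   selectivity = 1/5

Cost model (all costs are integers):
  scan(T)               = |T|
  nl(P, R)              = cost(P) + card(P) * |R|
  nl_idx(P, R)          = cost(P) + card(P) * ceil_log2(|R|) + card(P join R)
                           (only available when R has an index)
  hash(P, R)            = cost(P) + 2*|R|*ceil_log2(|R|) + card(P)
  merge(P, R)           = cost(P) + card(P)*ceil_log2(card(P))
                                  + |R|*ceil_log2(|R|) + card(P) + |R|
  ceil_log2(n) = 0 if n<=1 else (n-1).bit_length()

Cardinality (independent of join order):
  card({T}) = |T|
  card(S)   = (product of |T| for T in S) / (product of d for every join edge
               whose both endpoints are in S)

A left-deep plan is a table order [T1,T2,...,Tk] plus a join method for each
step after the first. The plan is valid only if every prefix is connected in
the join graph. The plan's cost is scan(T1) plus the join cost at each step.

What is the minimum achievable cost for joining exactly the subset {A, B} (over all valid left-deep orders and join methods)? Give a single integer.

700

Selinger DP over subsets of {A,B}:
  {B}: scan cost=20, card=20
  {A}: scan cost=250, card=250
  {AB}: card=1000; try (B,hash)→700, (A,merge)→2390, (B,merge)→2620, (A,hash)→4040, (A,nl)→5020, (B,nl)→5250; best=700 via (B,hash)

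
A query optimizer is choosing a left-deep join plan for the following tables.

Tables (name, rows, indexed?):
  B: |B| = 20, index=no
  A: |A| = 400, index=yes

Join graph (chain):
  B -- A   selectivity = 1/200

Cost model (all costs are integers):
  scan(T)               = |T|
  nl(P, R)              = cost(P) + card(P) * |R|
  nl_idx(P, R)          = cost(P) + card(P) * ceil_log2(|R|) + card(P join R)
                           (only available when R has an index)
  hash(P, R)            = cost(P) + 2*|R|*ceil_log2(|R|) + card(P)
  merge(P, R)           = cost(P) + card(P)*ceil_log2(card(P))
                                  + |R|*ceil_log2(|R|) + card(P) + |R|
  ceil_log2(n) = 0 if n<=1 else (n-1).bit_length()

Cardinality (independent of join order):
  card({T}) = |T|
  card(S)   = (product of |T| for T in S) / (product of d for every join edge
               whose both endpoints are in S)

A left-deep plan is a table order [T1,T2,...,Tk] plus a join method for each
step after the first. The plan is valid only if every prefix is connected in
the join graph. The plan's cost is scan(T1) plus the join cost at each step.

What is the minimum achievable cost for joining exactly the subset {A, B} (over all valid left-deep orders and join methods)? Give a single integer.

Selinger DP over subsets of {A,B}:
  {B}: scan cost=20, card=20
  {A}: scan cost=400, card=400
  {AB}: card=40; try (A,nl_idx)→240, (B,hash)→1000, (A,merge)→4140, (B,merge)→4520, (A,hash)→7240, (A,nl)→8020 …(+1); best=240 via (A,nl_idx)

240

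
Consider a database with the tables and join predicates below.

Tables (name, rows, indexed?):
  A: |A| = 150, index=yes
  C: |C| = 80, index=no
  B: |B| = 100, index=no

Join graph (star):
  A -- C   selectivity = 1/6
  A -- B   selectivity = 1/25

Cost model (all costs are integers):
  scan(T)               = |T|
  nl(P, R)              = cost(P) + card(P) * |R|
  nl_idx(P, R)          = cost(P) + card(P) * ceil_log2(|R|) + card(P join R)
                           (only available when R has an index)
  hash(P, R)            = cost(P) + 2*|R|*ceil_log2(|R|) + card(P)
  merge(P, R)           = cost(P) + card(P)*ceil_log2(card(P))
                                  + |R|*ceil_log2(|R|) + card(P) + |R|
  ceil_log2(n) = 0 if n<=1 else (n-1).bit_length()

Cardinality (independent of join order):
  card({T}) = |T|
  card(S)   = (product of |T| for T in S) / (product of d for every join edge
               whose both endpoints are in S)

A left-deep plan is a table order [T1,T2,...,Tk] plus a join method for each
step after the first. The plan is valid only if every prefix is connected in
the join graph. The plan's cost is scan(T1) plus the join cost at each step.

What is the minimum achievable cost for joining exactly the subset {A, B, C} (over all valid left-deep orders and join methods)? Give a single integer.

Selinger DP over subsets of {A,B,C}:
  {A}: scan cost=150, card=150
  {C}: scan cost=80, card=80
  {B}: scan cost=100, card=100
  {AC}: card=2000; try (C,hash)→1420, (A,merge)→2070, (C,merge)→2140, (A,hash)→2560, (A,nl_idx)→2720, (A,nl)→12080 …(+1); best=1420 via (C,hash)
  {AB}: card=600; try (A,nl_idx)→1500, (B,hash)→1700, (A,merge)→2250, (B,merge)→2300, (A,hash)→2600, (A,nl)→15100 …(+1); best=1500 via (A,nl_idx)
  {ABC}: card=8000; try (C,hash)→3220, (B,hash)→4820, (C,merge)→8740, (B,merge)→26220, (C,nl)→49500, (B,nl)→201420; best=3220 via (C,hash)

3220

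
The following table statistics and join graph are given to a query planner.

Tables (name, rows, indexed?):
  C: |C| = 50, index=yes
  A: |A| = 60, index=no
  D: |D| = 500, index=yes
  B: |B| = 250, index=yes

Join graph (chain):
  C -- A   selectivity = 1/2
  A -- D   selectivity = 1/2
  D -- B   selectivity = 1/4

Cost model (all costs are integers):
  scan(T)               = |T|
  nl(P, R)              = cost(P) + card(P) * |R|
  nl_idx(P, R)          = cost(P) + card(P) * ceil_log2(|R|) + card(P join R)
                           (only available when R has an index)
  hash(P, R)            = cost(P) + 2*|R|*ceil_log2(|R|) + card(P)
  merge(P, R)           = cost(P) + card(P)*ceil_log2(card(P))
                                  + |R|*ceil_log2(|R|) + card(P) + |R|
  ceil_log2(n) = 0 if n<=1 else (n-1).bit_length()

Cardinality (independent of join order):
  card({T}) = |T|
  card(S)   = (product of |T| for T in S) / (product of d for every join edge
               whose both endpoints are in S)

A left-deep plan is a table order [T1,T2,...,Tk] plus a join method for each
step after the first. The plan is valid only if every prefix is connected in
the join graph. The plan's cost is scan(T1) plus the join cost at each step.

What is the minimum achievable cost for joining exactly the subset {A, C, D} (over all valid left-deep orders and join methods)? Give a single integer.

11220

Selinger DP over subsets of {A,C,D}:
  {C}: scan cost=50, card=50
  {A}: scan cost=60, card=60
  {D}: scan cost=500, card=500
  {AC}: card=1500; try (C,hash)→720, (A,hash)→820, (A,merge)→820, (C,merge)→830, (C,nl_idx)→1920, (A,nl)→3050 …(+1); best=720 via (C,hash)
  {AD}: card=15000; try (A,hash)→1720, (D,merge)→5480, (A,merge)→5920, (D,hash)→9120, (D,nl_idx)→15600, (D,nl)→30060 …(+1); best=1720 via (A,hash)
  {ACD}: card=375000; try (D,hash)→11220, (C,hash)→17320, (D,merge)→23720, (C,merge)→227070, (D,nl_idx)→389220, (C,nl_idx)→466720 …(+2); best=11220 via (D,hash)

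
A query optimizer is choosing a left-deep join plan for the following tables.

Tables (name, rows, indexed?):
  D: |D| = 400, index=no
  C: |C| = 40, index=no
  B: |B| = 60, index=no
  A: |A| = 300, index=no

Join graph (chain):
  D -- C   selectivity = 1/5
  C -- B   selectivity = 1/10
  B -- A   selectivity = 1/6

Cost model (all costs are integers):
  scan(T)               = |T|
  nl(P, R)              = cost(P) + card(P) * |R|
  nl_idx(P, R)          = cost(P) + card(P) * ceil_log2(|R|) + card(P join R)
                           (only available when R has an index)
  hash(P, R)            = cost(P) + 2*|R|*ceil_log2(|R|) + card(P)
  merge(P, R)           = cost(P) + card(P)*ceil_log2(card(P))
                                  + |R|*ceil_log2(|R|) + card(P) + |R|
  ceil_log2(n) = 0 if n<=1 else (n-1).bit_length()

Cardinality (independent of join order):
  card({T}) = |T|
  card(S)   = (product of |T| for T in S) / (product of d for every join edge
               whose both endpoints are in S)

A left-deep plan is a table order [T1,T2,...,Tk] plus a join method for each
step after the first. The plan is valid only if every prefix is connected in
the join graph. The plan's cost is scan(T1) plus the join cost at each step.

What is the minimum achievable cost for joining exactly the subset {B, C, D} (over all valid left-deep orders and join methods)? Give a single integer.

5200

Selinger DP over subsets of {B,C,D}:
  {D}: scan cost=400, card=400
  {C}: scan cost=40, card=40
  {B}: scan cost=60, card=60
  {CD}: card=3200; try (C,hash)→1280, (D,merge)→4320, (C,merge)→4680, (D,hash)→7280, (D,nl)→16040, (C,nl)→16400; best=1280 via (C,hash)
  {BC}: card=240; try (C,hash)→600, (B,merge)→740, (C,merge)→760, (B,hash)→800, (B,nl)→2440, (C,nl)→2460; best=600 via (C,hash)
  {BCD}: card=19200; try (B,hash)→5200, (D,merge)→6760, (D,hash)→8040, (B,merge)→43300, (D,nl)→96600, (B,nl)→193280; best=5200 via (B,hash)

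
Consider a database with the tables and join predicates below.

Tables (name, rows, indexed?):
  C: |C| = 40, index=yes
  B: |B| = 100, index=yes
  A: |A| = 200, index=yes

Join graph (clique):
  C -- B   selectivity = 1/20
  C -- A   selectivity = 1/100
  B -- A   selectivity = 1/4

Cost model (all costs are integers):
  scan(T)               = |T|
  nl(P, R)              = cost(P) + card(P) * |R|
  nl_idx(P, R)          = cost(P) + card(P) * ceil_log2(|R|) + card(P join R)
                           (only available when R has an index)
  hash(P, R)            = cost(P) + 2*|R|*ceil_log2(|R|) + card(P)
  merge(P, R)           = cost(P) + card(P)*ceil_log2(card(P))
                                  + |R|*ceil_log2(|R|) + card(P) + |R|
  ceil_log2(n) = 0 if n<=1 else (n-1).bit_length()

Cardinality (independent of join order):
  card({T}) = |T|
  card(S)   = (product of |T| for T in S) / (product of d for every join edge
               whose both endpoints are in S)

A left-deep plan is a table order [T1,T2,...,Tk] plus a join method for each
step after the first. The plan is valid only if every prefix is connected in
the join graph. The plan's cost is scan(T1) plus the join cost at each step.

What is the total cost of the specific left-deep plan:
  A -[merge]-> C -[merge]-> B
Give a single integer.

3720

step 1: scan A: cost=200, card=200
step 2: join C via merge
    card(P join C) = 200*40/(100) = 80
    cost = 200 + 200*8 + 40*6 + 200 + 40 = 2280
step 3: join B via merge
    card(P join B) = 80*100/(20*4) = 100
    cost = 2280 + 80*7 + 100*7 + 80 + 100 = 3720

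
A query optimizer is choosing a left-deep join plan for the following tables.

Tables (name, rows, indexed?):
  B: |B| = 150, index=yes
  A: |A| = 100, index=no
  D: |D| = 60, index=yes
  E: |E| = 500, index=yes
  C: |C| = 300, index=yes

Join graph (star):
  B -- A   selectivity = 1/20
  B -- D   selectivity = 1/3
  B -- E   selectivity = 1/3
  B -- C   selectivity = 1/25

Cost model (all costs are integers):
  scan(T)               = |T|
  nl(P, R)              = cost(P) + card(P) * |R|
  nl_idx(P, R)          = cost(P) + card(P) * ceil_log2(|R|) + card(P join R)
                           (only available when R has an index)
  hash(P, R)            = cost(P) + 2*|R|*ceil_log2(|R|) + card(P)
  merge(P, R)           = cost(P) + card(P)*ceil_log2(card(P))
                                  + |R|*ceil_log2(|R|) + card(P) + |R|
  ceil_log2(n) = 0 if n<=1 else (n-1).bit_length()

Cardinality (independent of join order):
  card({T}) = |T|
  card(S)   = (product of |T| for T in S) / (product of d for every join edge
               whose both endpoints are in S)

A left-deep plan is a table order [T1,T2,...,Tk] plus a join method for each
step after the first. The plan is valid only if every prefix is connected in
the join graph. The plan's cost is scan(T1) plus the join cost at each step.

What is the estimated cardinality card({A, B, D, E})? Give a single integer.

2500000

Tables in S: A(100), B(150), D(60), E(500)
Edges inside S: B-A(d=20), B-D(d=3), B-E(d=3)
numerator = 100 * 150 * 60 * 500 = 450000000
denominator = 20 * 3 * 3 = 180
card(S) = 450000000 / 180 = 2500000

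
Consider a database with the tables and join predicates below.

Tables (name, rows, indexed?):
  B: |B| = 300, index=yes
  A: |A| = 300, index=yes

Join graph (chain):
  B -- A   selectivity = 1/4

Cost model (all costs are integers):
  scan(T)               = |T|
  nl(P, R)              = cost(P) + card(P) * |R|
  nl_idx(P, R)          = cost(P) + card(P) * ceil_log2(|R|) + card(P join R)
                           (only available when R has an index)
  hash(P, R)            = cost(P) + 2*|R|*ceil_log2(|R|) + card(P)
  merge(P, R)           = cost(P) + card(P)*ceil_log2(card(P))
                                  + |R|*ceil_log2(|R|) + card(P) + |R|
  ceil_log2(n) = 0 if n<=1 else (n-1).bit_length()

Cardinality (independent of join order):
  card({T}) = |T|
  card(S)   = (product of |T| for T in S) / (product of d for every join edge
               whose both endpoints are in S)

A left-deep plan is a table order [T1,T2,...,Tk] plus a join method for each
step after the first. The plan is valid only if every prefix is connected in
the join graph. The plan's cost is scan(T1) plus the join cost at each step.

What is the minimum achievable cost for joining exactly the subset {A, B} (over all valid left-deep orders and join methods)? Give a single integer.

6000

Selinger DP over subsets of {A,B}:
  {B}: scan cost=300, card=300
  {A}: scan cost=300, card=300
  {AB}: card=22500; try (B,hash)→6000, (A,hash)→6000, (B,merge)→6300, (A,merge)→6300, (B,nl_idx)→25500, (A,nl_idx)→25500 …(+2); best=6000 via (B,hash)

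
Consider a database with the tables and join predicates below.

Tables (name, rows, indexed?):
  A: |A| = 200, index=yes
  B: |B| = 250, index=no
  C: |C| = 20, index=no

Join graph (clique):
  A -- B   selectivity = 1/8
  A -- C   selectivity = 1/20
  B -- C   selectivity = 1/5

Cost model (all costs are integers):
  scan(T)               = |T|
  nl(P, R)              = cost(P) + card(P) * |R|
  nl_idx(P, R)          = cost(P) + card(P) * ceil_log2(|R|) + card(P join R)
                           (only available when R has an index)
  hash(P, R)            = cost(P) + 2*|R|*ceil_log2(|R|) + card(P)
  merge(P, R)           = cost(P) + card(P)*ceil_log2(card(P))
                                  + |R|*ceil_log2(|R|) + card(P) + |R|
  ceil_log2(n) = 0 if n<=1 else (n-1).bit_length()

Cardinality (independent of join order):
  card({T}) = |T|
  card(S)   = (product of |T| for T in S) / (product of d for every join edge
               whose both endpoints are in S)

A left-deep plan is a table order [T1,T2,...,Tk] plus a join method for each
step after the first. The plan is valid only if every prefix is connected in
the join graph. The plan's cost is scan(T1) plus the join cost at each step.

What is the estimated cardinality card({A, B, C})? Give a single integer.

1250

Tables in S: A(200), B(250), C(20)
Edges inside S: A-B(d=8), A-C(d=20), B-C(d=5)
numerator = 200 * 250 * 20 = 1000000
denominator = 8 * 20 * 5 = 800
card(S) = 1000000 / 800 = 1250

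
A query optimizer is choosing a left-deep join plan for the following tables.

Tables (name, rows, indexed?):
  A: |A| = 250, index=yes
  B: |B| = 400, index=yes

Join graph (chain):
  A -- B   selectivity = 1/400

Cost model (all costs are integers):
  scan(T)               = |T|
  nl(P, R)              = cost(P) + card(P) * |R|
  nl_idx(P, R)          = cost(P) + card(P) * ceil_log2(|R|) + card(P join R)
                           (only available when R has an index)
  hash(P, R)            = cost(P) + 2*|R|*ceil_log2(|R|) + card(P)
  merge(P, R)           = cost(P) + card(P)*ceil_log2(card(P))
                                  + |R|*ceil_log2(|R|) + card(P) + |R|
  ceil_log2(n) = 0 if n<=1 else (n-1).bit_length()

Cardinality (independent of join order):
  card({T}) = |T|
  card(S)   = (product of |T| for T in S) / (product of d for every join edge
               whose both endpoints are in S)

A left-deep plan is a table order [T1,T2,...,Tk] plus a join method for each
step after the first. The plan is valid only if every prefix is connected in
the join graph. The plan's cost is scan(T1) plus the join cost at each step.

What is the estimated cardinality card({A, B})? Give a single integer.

250

Tables in S: A(250), B(400)
Edges inside S: A-B(d=400)
numerator = 250 * 400 = 100000
denominator = 400 = 400
card(S) = 100000 / 400 = 250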